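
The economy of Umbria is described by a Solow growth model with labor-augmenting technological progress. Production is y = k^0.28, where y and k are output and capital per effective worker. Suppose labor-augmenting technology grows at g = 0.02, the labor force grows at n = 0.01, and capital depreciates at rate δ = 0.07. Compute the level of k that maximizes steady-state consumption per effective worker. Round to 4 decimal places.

The effective depreciation rate is n + g + δ = 0.01 + 0.02 + 0.07 = 0.1.
Setting f'(k) = n+g+δ gives 0.28·k^(0.28−1) = 0.1, hence k_gold = (0.28/0.1)^(1/0.72) ≈ 4.1788.

k_gold ≈ 4.1788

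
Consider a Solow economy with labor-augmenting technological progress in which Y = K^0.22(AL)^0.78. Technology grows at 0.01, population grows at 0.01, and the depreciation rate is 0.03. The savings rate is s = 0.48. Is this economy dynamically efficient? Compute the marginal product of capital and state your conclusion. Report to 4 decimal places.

dynamically inefficient; MPK ≈ 0.0229

Break-even investment rate: n + g + δ = 0.01 + 0.01 + 0.03 = 0.05.
Steady-state k*: s·k^0.22 = 0.05·k gives k* = (0.48/0.05)^(1/0.78) ≈ 18.1686.
MPK = 0.22·18.1686^(-0.78) ≈ 0.0229.
MPK < n+g+δ = 0.05, so the economy is dynamically inefficient (over-saving).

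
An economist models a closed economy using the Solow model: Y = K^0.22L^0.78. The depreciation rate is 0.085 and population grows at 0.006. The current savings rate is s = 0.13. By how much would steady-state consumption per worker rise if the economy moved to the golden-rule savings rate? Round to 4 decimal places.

Capital per worker breaks even when investment replaces (n + δ)·k; here n + δ = 0.091.
Current steady state (s = 0.13): k* = (0.13/0.091)^(1/0.78) ≈ 1.5798, y* = 1.5798^0.22 ≈ 1.1058, c* = (1−0.13)·1.1058 ≈ 0.9621.
Maximizing c = f(k) − (n+δ)·k gives f'(k) = n+δ, i.e. 0.22·k^(0.22−1) = 0.091, so k_gold = (0.22/0.091)^(1/0.78) ≈ 3.1011.
y_gold = 3.1011^0.22 ≈ 1.2827, c_gold = y_gold − 0.091·k_gold ≈ 1.0005.
Gain: Δc = 1.0005 − 0.9621 ≈ 0.0384.

Δc ≈ 0.0384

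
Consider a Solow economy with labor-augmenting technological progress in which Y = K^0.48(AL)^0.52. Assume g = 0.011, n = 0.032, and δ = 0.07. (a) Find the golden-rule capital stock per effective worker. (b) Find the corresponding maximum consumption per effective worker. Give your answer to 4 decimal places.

n + g + δ = 0.032 + 0.011 + 0.07 = 0.113.
Maximizing c = f(k) − (n+g+δ)·k gives f'(k) = n+g+δ, i.e. 0.48·k^(0.48−1) = 0.113, so k_gold = (0.48/0.113)^(1/0.52) ≈ 16.1438.
y_gold = 16.1438^0.48 ≈ 3.8005; c_gold = y_gold − 0.113·k_gold ≈ 1.9763.

(a) k_gold ≈ 16.1438; (b) c_gold ≈ 1.9763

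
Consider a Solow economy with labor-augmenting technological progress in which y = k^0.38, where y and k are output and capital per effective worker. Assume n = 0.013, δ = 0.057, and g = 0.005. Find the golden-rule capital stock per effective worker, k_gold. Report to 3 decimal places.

Break-even investment rate: n + g + δ = 0.013 + 0.005 + 0.057 = 0.075.
At the golden rule the marginal product of capital equals n+g+δ: 0.38·k^(0.38−1) = 0.075. Solving, k_gold = (0.38/0.075)^(1/0.62) ≈ 13.6977.

k_gold ≈ 13.698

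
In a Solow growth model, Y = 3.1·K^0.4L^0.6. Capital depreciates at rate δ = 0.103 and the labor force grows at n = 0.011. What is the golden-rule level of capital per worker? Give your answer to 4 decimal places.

k_gold ≈ 53.3984

Break-even investment rate: n + δ = 0.011 + 0.103 = 0.114.
Maximizing c = f(k) − (n+δ)·k gives f'(k) = n+δ, i.e. 0.4·3.1·k^(0.4−1) = 0.114, so k_gold = (0.4·3.1/0.114)^(1/0.6) ≈ 53.3984.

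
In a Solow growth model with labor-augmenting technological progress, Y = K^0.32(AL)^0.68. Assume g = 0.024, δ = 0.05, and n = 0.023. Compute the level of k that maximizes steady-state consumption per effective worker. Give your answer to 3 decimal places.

The effective depreciation rate is n + g + δ = 0.023 + 0.024 + 0.05 = 0.097.
At the golden rule the marginal product of capital equals n+g+δ: 0.32·k^(0.32−1) = 0.097. Solving, k_gold = (0.32/0.097)^(1/0.68) ≈ 5.7852.

k_gold ≈ 5.785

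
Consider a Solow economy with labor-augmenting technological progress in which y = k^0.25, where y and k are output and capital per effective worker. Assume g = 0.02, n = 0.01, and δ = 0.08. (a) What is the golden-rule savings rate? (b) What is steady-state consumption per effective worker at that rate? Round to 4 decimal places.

(a) s_gold = 0.2500; (b) c_gold ≈ 0.9861

Break-even investment rate: n + g + δ = 0.01 + 0.02 + 0.08 = 0.11.
For Cobb-Douglas, s_gold equals capital's share: s_gold = 0.25.
Setting f'(k) = n+g+δ gives 0.25·k^(0.25−1) = 0.11, hence k_gold = (0.25/0.11)^(1/0.75) ≈ 2.9881.
y_gold = 2.9881^0.25 ≈ 1.3148; c_gold = (1−0.25)·y_gold ≈ 0.9861.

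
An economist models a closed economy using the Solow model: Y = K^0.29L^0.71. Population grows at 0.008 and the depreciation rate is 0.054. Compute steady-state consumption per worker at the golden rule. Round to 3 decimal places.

Capital per worker breaks even when investment replaces (n + δ)·k; here n + δ = 0.062.
Maximizing c = f(k) − (n+δ)·k gives f'(k) = n+δ, i.e. 0.29·k^(0.29−1) = 0.062, so k_gold = (0.29/0.062)^(1/0.71) ≈ 8.7836.
y_gold = 8.7836^0.29 ≈ 1.8779.
c_gold = y_gold − (n+δ)·k_gold = 1.8779 − 0.062·8.7836 ≈ 1.3333.

c_gold ≈ 1.333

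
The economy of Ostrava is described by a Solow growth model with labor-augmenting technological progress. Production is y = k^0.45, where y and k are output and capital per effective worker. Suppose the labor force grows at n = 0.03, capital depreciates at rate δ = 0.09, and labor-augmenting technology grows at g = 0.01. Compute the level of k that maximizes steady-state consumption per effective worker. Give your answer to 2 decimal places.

k_gold ≈ 9.56

The effective depreciation rate is n + g + δ = 0.03 + 0.01 + 0.09 = 0.13.
Golden rule sets MPK = n+g+δ: 0.45·k^(0.45−1) = 0.13, so k_gold = (0.45/0.13)^(1/0.55) ≈ 9.5607.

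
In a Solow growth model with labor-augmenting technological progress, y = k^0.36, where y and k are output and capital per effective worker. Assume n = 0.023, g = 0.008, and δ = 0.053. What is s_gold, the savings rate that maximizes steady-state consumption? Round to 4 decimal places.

s_gold = 0.3600

Capital per effective worker breaks even when investment replaces (n + g + δ)·k; here n + g + δ = 0.084.
At the golden rule MPK = n+g+δ, and in any Cobb-Douglas steady state s = (n+g+δ)·k/y = MPK·k/y = capital's share 0.36.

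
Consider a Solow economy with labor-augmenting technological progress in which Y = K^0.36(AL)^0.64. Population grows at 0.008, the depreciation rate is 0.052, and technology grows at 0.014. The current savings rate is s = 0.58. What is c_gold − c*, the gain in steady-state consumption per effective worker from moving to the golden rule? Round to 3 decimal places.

Δc ≈ 0.221

Capital per effective worker breaks even when investment replaces (n + g + δ)·k; here n + g + δ = 0.074.
Current steady state (s = 0.58): k* = (0.58/0.074)^(1/0.64) ≈ 24.9564, y* = 24.9564^0.36 ≈ 3.1841, c* = (1−0.58)·3.1841 ≈ 1.3373.
At the golden rule the marginal product of capital equals n+g+δ: 0.36·k^(0.36−1) = 0.074. Solving, k_gold = (0.36/0.074)^(1/0.64) ≈ 11.8454.
y_gold = 11.8454^0.36 ≈ 2.4349, c_gold = y_gold − 0.074·k_gold ≈ 1.5583.
Gain: Δc = 1.5583 − 1.3373 ≈ 0.2210.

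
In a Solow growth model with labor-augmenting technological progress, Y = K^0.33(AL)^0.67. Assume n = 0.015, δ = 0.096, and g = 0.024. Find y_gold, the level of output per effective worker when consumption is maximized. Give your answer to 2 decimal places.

Capital per effective worker breaks even when investment replaces (n + g + δ)·k; here n + g + δ = 0.135.
Setting f'(k) = n+g+δ gives 0.33·k^(0.33−1) = 0.135, hence k_gold = (0.33/0.135)^(1/0.67) ≈ 3.7964.
Output: y_gold = k_gold^0.33 = 3.7964^0.33 ≈ 1.5531.

y_gold ≈ 1.55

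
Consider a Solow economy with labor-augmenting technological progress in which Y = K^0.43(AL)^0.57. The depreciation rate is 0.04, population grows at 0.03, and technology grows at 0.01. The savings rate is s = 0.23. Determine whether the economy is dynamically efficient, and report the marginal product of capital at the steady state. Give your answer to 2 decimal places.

dynamically efficient; MPK ≈ 0.15

The effective depreciation rate is n + g + δ = 0.03 + 0.01 + 0.04 = 0.08.
Steady-state k*: s·k^0.43 = 0.08·k gives k* = (0.23/0.08)^(1/0.57) ≈ 6.3772.
MPK = 0.43·6.3772^(-0.57) ≈ 0.1496.
MPK > n+g+δ = 0.08, so the economy is dynamically efficient (under-saving).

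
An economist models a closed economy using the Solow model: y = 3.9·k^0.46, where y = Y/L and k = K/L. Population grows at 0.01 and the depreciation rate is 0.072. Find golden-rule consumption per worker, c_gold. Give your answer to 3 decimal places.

c_gold ≈ 29.171

Break-even investment rate: n + δ = 0.01 + 0.072 = 0.082.
At the golden rule the marginal product of capital equals n+δ: 0.46·3.9·k^(0.46−1) = 0.082. Solving, k_gold = (0.46·3.9/0.082)^(1/0.54) ≈ 303.0382.
y_gold = 3.9·303.0382^0.46 ≈ 54.0199.
c_gold = y_gold − (n+δ)·k_gold = 54.0199 − 0.082·303.0382 ≈ 29.1707.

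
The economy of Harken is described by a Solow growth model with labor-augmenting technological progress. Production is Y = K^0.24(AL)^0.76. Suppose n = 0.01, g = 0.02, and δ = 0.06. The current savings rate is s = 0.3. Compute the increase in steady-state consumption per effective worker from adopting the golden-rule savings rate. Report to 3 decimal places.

Δc ≈ 0.012

Break-even investment rate: n + g + δ = 0.01 + 0.02 + 0.06 = 0.09.
Current steady state (s = 0.3): k* = (0.3/0.09)^(1/0.76) ≈ 4.8753, y* = 4.8753^0.24 ≈ 1.4626, c* = (1−0.3)·1.4626 ≈ 1.0238.
Maximizing c = f(k) − (n+g+δ)·k gives f'(k) = n+g+δ, i.e. 0.24·k^(0.24−1) = 0.09, so k_gold = (0.24/0.09)^(1/0.76) ≈ 3.6348.
y_gold = 3.6348^0.24 ≈ 1.3631, c_gold = y_gold − 0.09·k_gold ≈ 1.0359.
Gain: Δc = 1.0359 − 1.0238 ≈ 0.0121.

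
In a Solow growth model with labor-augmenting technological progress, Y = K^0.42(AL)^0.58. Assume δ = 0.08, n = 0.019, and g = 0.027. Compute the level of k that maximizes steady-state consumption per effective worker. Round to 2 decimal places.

The effective depreciation rate is n + g + δ = 0.019 + 0.027 + 0.08 = 0.126.
At the golden rule the marginal product of capital equals n+g+δ: 0.42·k^(0.42−1) = 0.126. Solving, k_gold = (0.42/0.126)^(1/0.58) ≈ 7.9710.

k_gold ≈ 7.97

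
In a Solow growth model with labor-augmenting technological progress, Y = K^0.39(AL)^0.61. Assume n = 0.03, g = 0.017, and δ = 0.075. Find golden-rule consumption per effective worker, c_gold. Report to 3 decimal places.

c_gold ≈ 1.282

The effective depreciation rate is n + g + δ = 0.03 + 0.017 + 0.075 = 0.122.
Maximizing c = f(k) − (n+g+δ)·k gives f'(k) = n+g+δ, i.e. 0.39·k^(0.39−1) = 0.122, so k_gold = (0.39/0.122)^(1/0.61) ≈ 6.7202.
y_gold = 6.7202^0.39 ≈ 2.1022.
c_gold = y_gold − (n+g+δ)·k_gold = 2.1022 − 0.122·6.7202 ≈ 1.2824.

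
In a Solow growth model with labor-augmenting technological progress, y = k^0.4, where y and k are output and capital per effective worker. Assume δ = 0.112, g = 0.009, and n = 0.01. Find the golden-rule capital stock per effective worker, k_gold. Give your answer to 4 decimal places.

k_gold ≈ 6.4266

The effective depreciation rate is n + g + δ = 0.01 + 0.009 + 0.112 = 0.131.
Maximizing c = f(k) − (n+g+δ)·k gives f'(k) = n+g+δ, i.e. 0.4·k^(0.4−1) = 0.131, so k_gold = (0.4/0.131)^(1/0.6) ≈ 6.4266.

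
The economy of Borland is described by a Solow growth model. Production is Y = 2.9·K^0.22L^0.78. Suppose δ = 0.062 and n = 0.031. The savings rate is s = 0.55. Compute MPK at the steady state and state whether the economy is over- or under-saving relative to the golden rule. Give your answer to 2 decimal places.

over-saving; MPK ≈ 0.04

The effective depreciation rate is n + δ = 0.031 + 0.062 = 0.093.
Steady-state k*: s·A·k^0.22 = 0.093·k gives k* = (0.55·2.9/0.093)^(1/0.78) ≈ 38.2303.
MPK = 0.22·2.9·38.2303^(-0.78) ≈ 0.0372.
MPK < n+δ = 0.093, so the economy is dynamically inefficient (over-saving).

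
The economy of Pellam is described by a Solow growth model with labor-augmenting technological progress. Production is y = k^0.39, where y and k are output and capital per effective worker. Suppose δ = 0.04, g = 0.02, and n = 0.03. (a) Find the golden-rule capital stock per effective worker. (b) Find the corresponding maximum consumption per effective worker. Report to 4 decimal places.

(a) k_gold ≈ 11.0655; (b) c_gold ≈ 1.5577

Break-even investment rate: n + g + δ = 0.03 + 0.02 + 0.04 = 0.09.
Setting f'(k) = n+g+δ gives 0.39·k^(0.39−1) = 0.09, hence k_gold = (0.39/0.09)^(1/0.61) ≈ 11.0655.
y_gold = 11.0655^0.39 ≈ 2.5536; c_gold = y_gold − 0.09·k_gold ≈ 1.5577.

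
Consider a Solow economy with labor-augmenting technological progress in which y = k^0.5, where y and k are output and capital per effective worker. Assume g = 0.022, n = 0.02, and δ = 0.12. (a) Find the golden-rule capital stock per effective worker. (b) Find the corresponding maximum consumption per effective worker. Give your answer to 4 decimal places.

Break-even investment rate: n + g + δ = 0.02 + 0.022 + 0.12 = 0.162.
Setting f'(k) = n+g+δ gives 0.5·k^(0.5−1) = 0.162, hence k_gold = (0.5/0.162)^(1/0.5) ≈ 9.5260.
y_gold = 9.5260^0.5 ≈ 3.0864; c_gold = y_gold − 0.162·k_gold ≈ 1.5432.

(a) k_gold ≈ 9.5260; (b) c_gold ≈ 1.5432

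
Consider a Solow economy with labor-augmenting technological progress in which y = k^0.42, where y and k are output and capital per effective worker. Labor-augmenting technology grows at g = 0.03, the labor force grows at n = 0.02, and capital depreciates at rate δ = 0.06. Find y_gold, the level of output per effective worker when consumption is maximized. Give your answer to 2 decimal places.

Break-even investment rate: n + g + δ = 0.02 + 0.03 + 0.06 = 0.11.
Setting f'(k) = n+g+δ gives 0.42·k^(0.42−1) = 0.11, hence k_gold = (0.42/0.11)^(1/0.58) ≈ 10.0740.
Output: y_gold = k_gold^0.42 = 10.0740^0.42 ≈ 2.6384.

y_gold ≈ 2.64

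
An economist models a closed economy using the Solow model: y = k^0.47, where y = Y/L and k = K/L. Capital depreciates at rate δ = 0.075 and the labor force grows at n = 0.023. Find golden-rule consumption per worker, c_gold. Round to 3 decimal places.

c_gold ≈ 2.128

The effective depreciation rate is n + δ = 0.023 + 0.075 = 0.098.
Maximizing c = f(k) − (n+δ)·k gives f'(k) = n+δ, i.e. 0.47·k^(0.47−1) = 0.098, so k_gold = (0.47/0.098)^(1/0.53) ≈ 19.2603.
y_gold = 19.2603^0.47 ≈ 4.0160.
c_gold = y_gold − (n+δ)·k_gold = 4.0160 − 0.098·19.2603 ≈ 2.1285.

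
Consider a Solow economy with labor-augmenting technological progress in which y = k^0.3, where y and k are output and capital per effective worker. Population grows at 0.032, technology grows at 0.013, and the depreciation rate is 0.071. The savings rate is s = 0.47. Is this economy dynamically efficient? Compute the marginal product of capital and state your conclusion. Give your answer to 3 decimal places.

dynamically inefficient; MPK ≈ 0.074

The effective depreciation rate is n + g + δ = 0.032 + 0.013 + 0.071 = 0.116.
Steady-state k*: s·k^0.3 = 0.116·k gives k* = (0.47/0.116)^(1/0.7) ≈ 7.3800.
MPK = 0.3·7.3800^(-0.7) ≈ 0.0740.
MPK < n+g+δ = 0.116, so the economy is dynamically inefficient (over-saving).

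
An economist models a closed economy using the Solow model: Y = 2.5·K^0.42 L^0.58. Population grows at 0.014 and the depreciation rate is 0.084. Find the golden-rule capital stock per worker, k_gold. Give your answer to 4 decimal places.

Break-even investment rate: n + δ = 0.014 + 0.084 = 0.098.
Maximizing c = f(k) − (n+δ)·k gives f'(k) = n+δ, i.e. 0.42·2.5·k^(0.42−1) = 0.098, so k_gold = (0.42·2.5/0.098)^(1/0.58) ≈ 59.6759.

k_gold ≈ 59.6759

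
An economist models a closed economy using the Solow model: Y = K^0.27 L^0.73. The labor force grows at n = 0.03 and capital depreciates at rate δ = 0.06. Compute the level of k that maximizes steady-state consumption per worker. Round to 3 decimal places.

k_gold ≈ 4.504

n + δ = 0.03 + 0.06 = 0.09.
Golden rule sets MPK = n+δ: 0.27·k^(0.27−1) = 0.09, so k_gold = (0.27/0.09)^(1/0.73) ≈ 4.5039.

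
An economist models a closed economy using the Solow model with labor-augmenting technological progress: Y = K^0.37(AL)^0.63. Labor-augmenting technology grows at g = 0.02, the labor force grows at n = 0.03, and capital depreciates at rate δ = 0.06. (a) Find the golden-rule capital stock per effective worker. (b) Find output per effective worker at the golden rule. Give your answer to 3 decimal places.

n + g + δ = 0.03 + 0.02 + 0.06 = 0.11.
Golden rule sets MPK = n+g+δ: 0.37·k^(0.37−1) = 0.11, so k_gold = (0.37/0.11)^(1/0.63) ≈ 6.8581.
y_gold = 6.8581^0.37 ≈ 2.0389.

(a) k_gold ≈ 6.858; (b) y_gold ≈ 2.039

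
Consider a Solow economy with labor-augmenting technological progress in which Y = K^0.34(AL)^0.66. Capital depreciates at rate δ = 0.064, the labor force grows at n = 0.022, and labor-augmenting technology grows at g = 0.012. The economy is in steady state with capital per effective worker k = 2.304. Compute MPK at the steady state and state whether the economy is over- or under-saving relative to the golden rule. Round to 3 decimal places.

Break-even investment rate: n + g + δ = 0.022 + 0.012 + 0.064 = 0.098.
MPK = 0.34·k^(0.34−1) = 0.34·2.304^(-0.66) ≈ 0.1960.
MPK > 0.098, so the economy is dynamically efficient (under-saving).

under-saving; MPK ≈ 0.196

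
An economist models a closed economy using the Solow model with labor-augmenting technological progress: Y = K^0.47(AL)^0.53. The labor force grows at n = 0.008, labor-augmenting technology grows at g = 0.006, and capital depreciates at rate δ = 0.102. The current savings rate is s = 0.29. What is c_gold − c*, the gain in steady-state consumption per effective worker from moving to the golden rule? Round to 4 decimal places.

Δc ≈ 0.2327

Capital per effective worker breaks even when investment replaces (n + g + δ)·k; here n + g + δ = 0.116.
Current steady state (s = 0.29): k* = (0.29/0.116)^(1/0.53) ≈ 5.6342, y* = 5.6342^0.47 ≈ 2.2537, c* = (1−0.29)·2.2537 ≈ 1.6001.
Setting f'(k) = n+g+δ gives 0.47·k^(0.47−1) = 0.116, hence k_gold = (0.47/0.116)^(1/0.53) ≈ 14.0117.
y_gold = 14.0117^0.47 ≈ 3.4582, c_gold = y_gold − 0.116·k_gold ≈ 1.8328.
Gain: Δc = 1.8328 − 1.6001 ≈ 0.2327.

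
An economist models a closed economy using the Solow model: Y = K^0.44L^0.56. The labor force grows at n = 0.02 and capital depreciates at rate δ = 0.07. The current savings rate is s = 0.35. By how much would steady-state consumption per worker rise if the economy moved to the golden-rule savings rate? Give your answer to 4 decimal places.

Δc ≈ 0.0590

Capital per worker breaks even when investment replaces (n + δ)·k; here n + δ = 0.09.
Current steady state (s = 0.35): k* = (0.35/0.09)^(1/0.56) ≈ 11.3047, y* = 11.3047^0.44 ≈ 2.9069, c* = (1−0.35)·2.9069 ≈ 1.8895.
Setting f'(k) = n+δ gives 0.44·k^(0.44−1) = 0.09, hence k_gold = (0.44/0.09)^(1/0.56) ≈ 17.0111.
y_gold = 17.0111^0.44 ≈ 3.4795, c_gold = y_gold − 0.09·k_gold ≈ 1.9485.
Gain: Δc = 1.9485 − 1.8895 ≈ 0.0590.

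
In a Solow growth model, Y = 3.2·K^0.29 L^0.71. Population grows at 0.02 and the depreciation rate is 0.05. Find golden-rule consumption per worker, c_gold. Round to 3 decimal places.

c_gold ≈ 6.529

Break-even investment rate: n + δ = 0.02 + 0.05 = 0.07.
Setting f'(k) = n+δ gives 0.29·3.2·k^(0.29−1) = 0.07, hence k_gold = (0.29·3.2/0.07)^(1/0.71) ≈ 38.0992.
y_gold = 3.2·38.0992^0.29 ≈ 9.1963.
c_gold = y_gold − (n+δ)·k_gold = 9.1963 − 0.07·38.0992 ≈ 6.5294.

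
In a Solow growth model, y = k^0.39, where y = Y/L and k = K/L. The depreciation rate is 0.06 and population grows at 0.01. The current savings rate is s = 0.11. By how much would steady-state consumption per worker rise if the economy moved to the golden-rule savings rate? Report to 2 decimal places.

Break-even investment rate: n + δ = 0.01 + 0.06 = 0.07.
Current steady state (s = 0.11): k* = (0.11/0.07)^(1/0.61) ≈ 2.0979, y* = 2.0979^0.39 ≈ 1.3351, c* = (1−0.11)·1.3351 ≈ 1.1882.
At the golden rule the marginal product of capital equals n+δ: 0.39·k^(0.39−1) = 0.07. Solving, k_gold = (0.39/0.07)^(1/0.61) ≈ 16.7069.
y_gold = 16.7069^0.39 ≈ 2.9987, c_gold = y_gold − 0.07·k_gold ≈ 1.8292.
Gain: Δc = 1.8292 − 1.1882 ≈ 0.6410.

Δc ≈ 0.64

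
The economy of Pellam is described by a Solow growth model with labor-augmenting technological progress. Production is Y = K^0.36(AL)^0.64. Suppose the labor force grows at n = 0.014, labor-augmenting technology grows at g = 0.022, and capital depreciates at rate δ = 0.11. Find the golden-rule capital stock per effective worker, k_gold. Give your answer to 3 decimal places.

k_gold ≈ 4.097

n + g + δ = 0.014 + 0.022 + 0.11 = 0.146.
Maximizing c = f(k) − (n+g+δ)·k gives f'(k) = n+g+δ, i.e. 0.36·k^(0.36−1) = 0.146, so k_gold = (0.36/0.146)^(1/0.64) ≈ 4.0966.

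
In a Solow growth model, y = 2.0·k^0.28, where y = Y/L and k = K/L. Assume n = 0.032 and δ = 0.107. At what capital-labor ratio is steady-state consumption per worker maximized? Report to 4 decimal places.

The effective depreciation rate is n + δ = 0.032 + 0.107 = 0.139.
At the golden rule the marginal product of capital equals n+δ: 0.28·2.0·k^(0.28−1) = 0.139. Solving, k_gold = (0.28·2.0/0.139)^(1/0.72) ≈ 6.9266.

k_gold ≈ 6.9266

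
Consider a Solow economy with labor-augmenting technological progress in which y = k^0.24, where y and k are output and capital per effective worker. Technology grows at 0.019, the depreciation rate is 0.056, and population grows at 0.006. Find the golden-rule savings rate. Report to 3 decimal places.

s_gold = 0.240

n + g + δ = 0.006 + 0.019 + 0.056 = 0.081.
At the golden rule MPK = n+g+δ, and in any Cobb-Douglas steady state s = (n+g+δ)·k/y = MPK·k/y = capital's share 0.24.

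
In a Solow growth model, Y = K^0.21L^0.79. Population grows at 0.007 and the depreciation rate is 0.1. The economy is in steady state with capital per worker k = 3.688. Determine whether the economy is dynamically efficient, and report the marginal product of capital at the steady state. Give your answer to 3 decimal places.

Capital per worker breaks even when investment replaces (n + δ)·k; here n + δ = 0.107.
MPK = 0.21·k^(0.21−1) = 0.21·3.688^(-0.79) ≈ 0.0749.
MPK < 0.107, so the economy is dynamically inefficient (over-saving).

dynamically inefficient; MPK ≈ 0.075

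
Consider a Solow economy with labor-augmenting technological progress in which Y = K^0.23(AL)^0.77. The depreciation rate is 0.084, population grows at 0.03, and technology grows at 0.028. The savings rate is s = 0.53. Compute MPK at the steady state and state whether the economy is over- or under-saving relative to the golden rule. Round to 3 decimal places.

The effective depreciation rate is n + g + δ = 0.03 + 0.028 + 0.084 = 0.142.
Steady-state k*: s·k^0.23 = 0.142·k gives k* = (0.53/0.142)^(1/0.77) ≈ 5.5315.
MPK = 0.23·5.5315^(-0.77) ≈ 0.0616.
MPK < n+g+δ = 0.142, so the economy is dynamically inefficient (over-saving).

over-saving; MPK ≈ 0.062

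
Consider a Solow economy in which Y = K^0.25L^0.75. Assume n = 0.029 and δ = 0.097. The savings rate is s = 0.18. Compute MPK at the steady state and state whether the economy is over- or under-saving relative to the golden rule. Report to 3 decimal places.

under-saving; MPK ≈ 0.175

The effective depreciation rate is n + δ = 0.029 + 0.097 = 0.126.
Steady-state k*: s·k^0.25 = 0.126·k gives k* = (0.18/0.126)^(1/0.75) ≈ 1.6089.
MPK = 0.25·1.6089^(-0.75) ≈ 0.1750.
MPK > n+δ = 0.126, so the economy is dynamically efficient (under-saving).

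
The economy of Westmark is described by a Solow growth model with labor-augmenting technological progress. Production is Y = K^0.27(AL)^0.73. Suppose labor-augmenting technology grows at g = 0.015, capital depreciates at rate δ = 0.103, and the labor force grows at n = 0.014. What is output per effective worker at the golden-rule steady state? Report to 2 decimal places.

The effective depreciation rate is n + g + δ = 0.014 + 0.015 + 0.103 = 0.132.
Golden rule sets MPK = n+g+δ: 0.27·k^(0.27−1) = 0.132, so k_gold = (0.27/0.132)^(1/0.73) ≈ 2.6653.
Output: y_gold = k_gold^0.27 = 2.6653^0.27 ≈ 1.3030.

y_gold ≈ 1.30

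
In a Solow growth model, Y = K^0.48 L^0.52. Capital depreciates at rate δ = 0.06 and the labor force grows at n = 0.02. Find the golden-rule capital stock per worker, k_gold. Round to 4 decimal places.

The effective depreciation rate is n + δ = 0.02 + 0.06 = 0.08.
Golden rule sets MPK = n+δ: 0.48·k^(0.48−1) = 0.08, so k_gold = (0.48/0.08)^(1/0.52) ≈ 31.3650.

k_gold ≈ 31.3650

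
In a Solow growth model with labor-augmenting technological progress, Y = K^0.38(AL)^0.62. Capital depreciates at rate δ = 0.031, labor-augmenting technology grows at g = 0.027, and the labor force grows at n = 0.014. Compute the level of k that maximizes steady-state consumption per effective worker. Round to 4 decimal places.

k_gold ≈ 14.6300

The effective depreciation rate is n + g + δ = 0.014 + 0.027 + 0.031 = 0.072.
Maximizing c = f(k) − (n+g+δ)·k gives f'(k) = n+g+δ, i.e. 0.38·k^(0.38−1) = 0.072, so k_gold = (0.38/0.072)^(1/0.62) ≈ 14.6300.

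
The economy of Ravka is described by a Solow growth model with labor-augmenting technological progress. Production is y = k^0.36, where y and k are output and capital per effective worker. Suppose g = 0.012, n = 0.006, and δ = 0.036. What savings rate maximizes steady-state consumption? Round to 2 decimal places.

s_gold = 0.36

n + g + δ = 0.006 + 0.012 + 0.036 = 0.054.
At the golden rule MPK = n+g+δ, and in any Cobb-Douglas steady state s = (n+g+δ)·k/y = MPK·k/y = capital's share 0.36.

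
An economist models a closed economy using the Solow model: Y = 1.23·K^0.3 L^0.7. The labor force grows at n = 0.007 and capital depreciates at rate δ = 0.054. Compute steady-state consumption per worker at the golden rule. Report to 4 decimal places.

c_gold ≈ 1.8622

Break-even investment rate: n + δ = 0.007 + 0.054 = 0.061.
Maximizing c = f(k) − (n+δ)·k gives f'(k) = n+δ, i.e. 0.3·1.23·k^(0.3−1) = 0.061, so k_gold = (0.3·1.23/0.061)^(1/0.7) ≈ 13.0831.
y_gold = 1.23·13.0831^0.3 ≈ 2.6602.
c_gold = y_gold − (n+δ)·k_gold = 2.6602 − 0.061·13.0831 ≈ 1.8622.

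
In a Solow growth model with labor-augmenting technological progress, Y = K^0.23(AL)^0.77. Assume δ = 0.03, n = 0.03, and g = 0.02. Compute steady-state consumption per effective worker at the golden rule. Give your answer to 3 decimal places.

n + g + δ = 0.03 + 0.02 + 0.03 = 0.08.
Maximizing c = f(k) − (n+g+δ)·k gives f'(k) = n+g+δ, i.e. 0.23·k^(0.23−1) = 0.08, so k_gold = (0.23/0.08)^(1/0.77) ≈ 3.9412.
y_gold = 3.9412^0.23 ≈ 1.3709.
c_gold = y_gold − (n+g+δ)·k_gold = 1.3709 − 0.08·3.9412 ≈ 1.0556.

c_gold ≈ 1.056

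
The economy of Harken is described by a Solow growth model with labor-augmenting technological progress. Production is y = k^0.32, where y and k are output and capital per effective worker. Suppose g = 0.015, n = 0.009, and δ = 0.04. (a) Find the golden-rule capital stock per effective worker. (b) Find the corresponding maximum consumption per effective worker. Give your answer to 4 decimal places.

Break-even investment rate: n + g + δ = 0.009 + 0.015 + 0.04 = 0.064.
At the golden rule the marginal product of capital equals n+g+δ: 0.32·k^(0.32−1) = 0.064. Solving, k_gold = (0.32/0.064)^(1/0.68) ≈ 10.6634.
y_gold = 10.6634^0.32 ≈ 2.1327; c_gold = y_gold − 0.064·k_gold ≈ 1.4502.

(a) k_gold ≈ 10.6634; (b) c_gold ≈ 1.4502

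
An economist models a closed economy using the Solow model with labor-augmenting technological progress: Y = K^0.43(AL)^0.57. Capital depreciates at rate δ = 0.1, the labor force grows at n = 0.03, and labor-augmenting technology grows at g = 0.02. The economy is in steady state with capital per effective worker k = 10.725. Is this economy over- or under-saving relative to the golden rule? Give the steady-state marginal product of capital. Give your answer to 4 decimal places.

The effective depreciation rate is n + g + δ = 0.03 + 0.02 + 0.1 = 0.15.
MPK = 0.43·k^(0.43−1) = 0.43·10.725^(-0.57) ≈ 0.1112.
MPK < 0.15, so the economy is dynamically inefficient (over-saving).

over-saving; MPK ≈ 0.1112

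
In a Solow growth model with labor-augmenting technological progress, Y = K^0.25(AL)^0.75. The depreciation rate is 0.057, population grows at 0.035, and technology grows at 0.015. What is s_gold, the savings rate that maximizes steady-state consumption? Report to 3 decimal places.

n + g + δ = 0.035 + 0.015 + 0.057 = 0.107.
At the golden rule MPK = n+g+δ, and in any Cobb-Douglas steady state s = (n+g+δ)·k/y = MPK·k/y = capital's share 0.25.

s_gold = 0.250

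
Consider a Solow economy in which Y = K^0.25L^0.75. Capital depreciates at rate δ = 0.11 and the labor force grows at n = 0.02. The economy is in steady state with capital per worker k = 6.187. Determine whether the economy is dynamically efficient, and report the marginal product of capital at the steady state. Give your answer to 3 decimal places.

dynamically inefficient; MPK ≈ 0.064

Break-even investment rate: n + δ = 0.02 + 0.11 = 0.13.
MPK = 0.25·k^(0.25−1) = 0.25·6.187^(-0.75) ≈ 0.0637.
MPK < 0.13, so the economy is dynamically inefficient (over-saving).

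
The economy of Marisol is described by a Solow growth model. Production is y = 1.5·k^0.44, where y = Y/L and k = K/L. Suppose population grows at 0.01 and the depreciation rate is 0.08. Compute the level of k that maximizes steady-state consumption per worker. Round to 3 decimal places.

Break-even investment rate: n + δ = 0.01 + 0.08 = 0.09.
At the golden rule the marginal product of capital equals n+δ: 0.44·1.5·k^(0.44−1) = 0.09. Solving, k_gold = (0.44·1.5/0.09)^(1/0.56) ≈ 35.0898.

k_gold ≈ 35.090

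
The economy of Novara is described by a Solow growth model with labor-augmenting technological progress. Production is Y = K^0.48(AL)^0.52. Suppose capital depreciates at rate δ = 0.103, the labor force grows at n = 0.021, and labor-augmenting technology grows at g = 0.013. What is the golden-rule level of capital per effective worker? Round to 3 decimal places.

Break-even investment rate: n + g + δ = 0.021 + 0.013 + 0.103 = 0.137.
Maximizing c = f(k) − (n+g+δ)·k gives f'(k) = n+g+δ, i.e. 0.48·k^(0.48−1) = 0.137, so k_gold = (0.48/0.137)^(1/0.52) ≈ 11.1469.

k_gold ≈ 11.147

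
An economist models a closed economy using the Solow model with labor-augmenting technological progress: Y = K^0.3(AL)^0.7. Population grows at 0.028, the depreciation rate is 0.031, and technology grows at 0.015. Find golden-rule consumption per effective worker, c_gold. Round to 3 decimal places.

c_gold ≈ 1.275

Break-even investment rate: n + g + δ = 0.028 + 0.015 + 0.031 = 0.074.
Golden rule sets MPK = n+g+δ: 0.3·k^(0.3−1) = 0.074, so k_gold = (0.3/0.074)^(1/0.7) ≈ 7.3861.
y_gold = 7.3861^0.3 ≈ 1.8219.
c_gold = y_gold − (n+g+δ)·k_gold = 1.8219 − 0.074·7.3861 ≈ 1.2753.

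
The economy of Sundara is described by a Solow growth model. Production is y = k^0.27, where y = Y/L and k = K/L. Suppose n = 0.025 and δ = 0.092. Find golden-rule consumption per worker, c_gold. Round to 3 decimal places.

c_gold ≈ 0.995

n + δ = 0.025 + 0.092 = 0.117.
Maximizing c = f(k) − (n+δ)·k gives f'(k) = n+δ, i.e. 0.27·k^(0.27−1) = 0.117, so k_gold = (0.27/0.117)^(1/0.73) ≈ 3.1442.
y_gold = 3.1442^0.27 ≈ 1.3625.
c_gold = y_gold − (n+δ)·k_gold = 1.3625 − 0.117·3.1442 ≈ 0.9946.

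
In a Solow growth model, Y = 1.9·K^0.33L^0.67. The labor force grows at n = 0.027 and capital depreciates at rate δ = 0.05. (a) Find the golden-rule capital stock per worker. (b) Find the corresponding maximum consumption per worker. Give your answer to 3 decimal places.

(a) k_gold ≈ 22.875; (b) c_gold ≈ 3.576

Break-even investment rate: n + δ = 0.027 + 0.05 = 0.077.
Setting f'(k) = n+δ gives 0.33·1.9·k^(0.33−1) = 0.077, hence k_gold = (0.33·1.9/0.077)^(1/0.67) ≈ 22.8754.
y_gold = 1.9·22.8754^0.33 ≈ 5.3376; c_gold = y_gold − 0.077·k_gold ≈ 3.5762.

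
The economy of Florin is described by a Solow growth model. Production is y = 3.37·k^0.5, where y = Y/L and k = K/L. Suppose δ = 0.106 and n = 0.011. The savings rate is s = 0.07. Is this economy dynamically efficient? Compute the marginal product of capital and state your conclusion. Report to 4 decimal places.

n + δ = 0.011 + 0.106 = 0.117.
Steady-state k*: s·A·k^0.5 = 0.117·k gives k* = (0.07·3.37/0.117)^(1/0.5) ≈ 4.0652.
MPK = 0.5·3.37·4.0652^(-0.5) ≈ 0.8357.
MPK > n+δ = 0.117, so the economy is dynamically efficient (under-saving).

dynamically efficient; MPK ≈ 0.8357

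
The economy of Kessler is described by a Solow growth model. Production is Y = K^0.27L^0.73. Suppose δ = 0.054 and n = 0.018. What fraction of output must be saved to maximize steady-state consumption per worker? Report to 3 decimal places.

s_gold = 0.270

Capital per worker breaks even when investment replaces (n + δ)·k; here n + δ = 0.072.
At the golden rule MPK = n+δ, and in any Cobb-Douglas steady state s = (n+δ)·k/y = MPK·k/y = capital's share 0.27.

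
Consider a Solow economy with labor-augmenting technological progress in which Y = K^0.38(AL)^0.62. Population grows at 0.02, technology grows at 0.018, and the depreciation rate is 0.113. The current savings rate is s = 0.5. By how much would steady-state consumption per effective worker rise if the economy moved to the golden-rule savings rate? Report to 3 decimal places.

Δc ≈ 0.050

n + g + δ = 0.02 + 0.018 + 0.113 = 0.151.
Current steady state (s = 0.5): k* = (0.5/0.151)^(1/0.62) ≈ 6.8976, y* = 6.8976^0.38 ≈ 2.0831, c* = (1−0.5)·2.0831 ≈ 1.0415.
Maximizing c = f(k) − (n+g+δ)·k gives f'(k) = n+g+δ, i.e. 0.38·k^(0.38−1) = 0.151, so k_gold = (0.38/0.151)^(1/0.62) ≈ 4.4306.
y_gold = 4.4306^0.38 ≈ 1.7606, c_gold = y_gold − 0.151·k_gold ≈ 1.0916.
Gain: Δc = 1.0916 − 1.0415 ≈ 0.0500.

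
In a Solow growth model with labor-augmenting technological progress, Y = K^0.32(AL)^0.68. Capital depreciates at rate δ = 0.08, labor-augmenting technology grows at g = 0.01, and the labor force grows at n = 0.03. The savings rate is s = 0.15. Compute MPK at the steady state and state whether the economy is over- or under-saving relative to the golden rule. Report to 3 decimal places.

Break-even investment rate: n + g + δ = 0.03 + 0.01 + 0.08 = 0.12.
Steady-state k*: s·k^0.32 = 0.12·k gives k* = (0.15/0.12)^(1/0.68) ≈ 1.3884.
MPK = 0.32·1.3884^(-0.68) ≈ 0.2560.
MPK > n+g+δ = 0.12, so the economy is dynamically efficient (under-saving).

under-saving; MPK ≈ 0.256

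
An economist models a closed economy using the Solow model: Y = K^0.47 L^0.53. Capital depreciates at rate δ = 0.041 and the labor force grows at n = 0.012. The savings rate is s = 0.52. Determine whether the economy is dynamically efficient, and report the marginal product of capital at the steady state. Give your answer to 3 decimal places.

dynamically inefficient; MPK ≈ 0.048

n + δ = 0.012 + 0.041 = 0.053.
Steady-state k*: s·k^0.47 = 0.053·k gives k* = (0.52/0.053)^(1/0.53) ≈ 74.3334.
MPK = 0.47·74.3334^(-0.53) ≈ 0.0479.
MPK < n+δ = 0.053, so the economy is dynamically inefficient (over-saving).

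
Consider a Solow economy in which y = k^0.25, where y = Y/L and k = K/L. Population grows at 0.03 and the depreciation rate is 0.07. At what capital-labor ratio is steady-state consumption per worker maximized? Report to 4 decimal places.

k_gold ≈ 3.3930

Capital per worker breaks even when investment replaces (n + δ)·k; here n + δ = 0.1.
Setting f'(k) = n+δ gives 0.25·k^(0.25−1) = 0.1, hence k_gold = (0.25/0.1)^(1/0.75) ≈ 3.3930.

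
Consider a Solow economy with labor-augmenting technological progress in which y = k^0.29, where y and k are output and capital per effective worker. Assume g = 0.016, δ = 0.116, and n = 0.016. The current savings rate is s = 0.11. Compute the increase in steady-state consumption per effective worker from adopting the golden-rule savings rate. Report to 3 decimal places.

Δc ≈ 0.146

Capital per effective worker breaks even when investment replaces (n + g + δ)·k; here n + g + δ = 0.148.
Current steady state (s = 0.11): k* = (0.11/0.148)^(1/0.71) ≈ 0.6584, y* = 0.6584^0.29 ≈ 0.8859, c* = (1−0.11)·0.8859 ≈ 0.7884.
Maximizing c = f(k) − (n+g+δ)·k gives f'(k) = n+g+δ, i.e. 0.29·k^(0.29−1) = 0.148, so k_gold = (0.29/0.148)^(1/0.71) ≈ 2.5790.
y_gold = 2.5790^0.29 ≈ 1.3162, c_gold = y_gold − 0.148·k_gold ≈ 0.9345.
Gain: Δc = 0.9345 − 0.7884 ≈ 0.1461.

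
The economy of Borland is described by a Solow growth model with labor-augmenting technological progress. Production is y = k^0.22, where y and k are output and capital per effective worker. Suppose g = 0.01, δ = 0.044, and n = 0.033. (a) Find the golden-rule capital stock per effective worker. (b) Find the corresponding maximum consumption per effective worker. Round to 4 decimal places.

Capital per effective worker breaks even when investment replaces (n + g + δ)·k; here n + g + δ = 0.087.
Setting f'(k) = n+g+δ gives 0.22·k^(0.22−1) = 0.087, hence k_gold = (0.22/0.087)^(1/0.78) ≈ 3.2851.
y_gold = 3.2851^0.22 ≈ 1.2991; c_gold = y_gold − 0.087·k_gold ≈ 1.0133.

(a) k_gold ≈ 3.2851; (b) c_gold ≈ 1.0133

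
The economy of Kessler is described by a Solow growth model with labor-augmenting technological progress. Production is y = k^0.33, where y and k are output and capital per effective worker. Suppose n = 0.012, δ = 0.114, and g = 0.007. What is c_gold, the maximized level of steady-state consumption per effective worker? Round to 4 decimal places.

c_gold ≈ 1.0482

n + g + δ = 0.012 + 0.007 + 0.114 = 0.133.
Setting f'(k) = n+g+δ gives 0.33·k^(0.33−1) = 0.133, hence k_gold = (0.33/0.133)^(1/0.67) ≈ 3.8819.
y_gold = 3.8819^0.33 ≈ 1.5645.
c_gold = y_gold − (n+g+δ)·k_gold = 1.5645 − 0.133·3.8819 ≈ 1.0482.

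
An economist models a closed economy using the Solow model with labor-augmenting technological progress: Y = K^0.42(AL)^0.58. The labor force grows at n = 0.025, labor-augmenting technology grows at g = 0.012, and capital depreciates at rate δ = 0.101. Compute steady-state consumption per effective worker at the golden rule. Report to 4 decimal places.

c_gold ≈ 1.2985

Capital per effective worker breaks even when investment replaces (n + g + δ)·k; here n + g + δ = 0.138.
Maximizing c = f(k) − (n+g+δ)·k gives f'(k) = n+g+δ, i.e. 0.42·k^(0.42−1) = 0.138, so k_gold = (0.42/0.138)^(1/0.58) ≈ 6.8139.
y_gold = 6.8139^0.42 ≈ 2.2389.
c_gold = y_gold − (n+g+δ)·k_gold = 2.2389 − 0.138·6.8139 ≈ 1.2985.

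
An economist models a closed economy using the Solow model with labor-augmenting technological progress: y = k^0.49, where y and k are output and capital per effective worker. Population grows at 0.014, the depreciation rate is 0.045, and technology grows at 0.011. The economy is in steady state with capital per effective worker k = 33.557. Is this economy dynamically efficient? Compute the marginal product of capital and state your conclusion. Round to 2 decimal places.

n + g + δ = 0.014 + 0.011 + 0.045 = 0.07.
MPK = 0.49·k^(0.49−1) = 0.49·33.557^(-0.51) ≈ 0.0817.
MPK > 0.07, so the economy is dynamically efficient (under-saving).

dynamically efficient; MPK ≈ 0.08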